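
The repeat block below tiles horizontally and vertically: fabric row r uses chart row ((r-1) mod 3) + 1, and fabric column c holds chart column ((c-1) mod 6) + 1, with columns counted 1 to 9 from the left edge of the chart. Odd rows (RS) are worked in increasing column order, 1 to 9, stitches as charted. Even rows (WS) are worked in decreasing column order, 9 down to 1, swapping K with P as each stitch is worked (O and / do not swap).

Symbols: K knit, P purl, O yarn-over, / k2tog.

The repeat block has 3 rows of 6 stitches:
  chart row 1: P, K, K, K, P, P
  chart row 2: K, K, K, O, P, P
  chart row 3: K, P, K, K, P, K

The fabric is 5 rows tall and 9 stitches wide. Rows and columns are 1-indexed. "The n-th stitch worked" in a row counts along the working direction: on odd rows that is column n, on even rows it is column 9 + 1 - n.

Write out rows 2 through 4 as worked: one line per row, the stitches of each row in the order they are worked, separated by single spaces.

== ROWS AS WORKED ==
P P P K K O P P P
K P K K P K K P K
P P K K K P P P K

Derivation:
Row 2: chart row 2, WS - tiled (columns 1-9): K K K O P P K K K; work from column 9 back to 1 with K<->P swapped.
Row 3: chart row 3, RS - tile across columns 1-9 and work as-is.
Row 4: chart row 1, WS - tiled (columns 1-9): P K K K P P P K K; work from column 9 back to 1 with K<->P swapped.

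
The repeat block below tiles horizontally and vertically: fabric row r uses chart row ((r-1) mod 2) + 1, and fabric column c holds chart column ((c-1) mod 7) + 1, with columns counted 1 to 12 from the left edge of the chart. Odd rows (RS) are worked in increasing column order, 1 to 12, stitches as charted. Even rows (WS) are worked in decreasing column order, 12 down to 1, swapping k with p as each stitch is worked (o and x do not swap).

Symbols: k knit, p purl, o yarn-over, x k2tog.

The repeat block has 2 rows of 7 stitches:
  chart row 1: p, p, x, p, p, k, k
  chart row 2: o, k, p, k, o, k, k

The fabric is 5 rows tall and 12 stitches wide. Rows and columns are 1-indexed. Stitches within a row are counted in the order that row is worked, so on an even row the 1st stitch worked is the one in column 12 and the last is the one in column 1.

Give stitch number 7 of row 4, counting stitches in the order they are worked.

Row 4 uses chart row ((4-1) mod 2)+1 = 2. Row 4 is even, so WS.
Chart row 2 tiled across columns 1-12: o k p k o k k o k p k o
WS: work from column 12 back to column 1 (reverse the tiled row), swapping k<->p (o and x unchanged).
Row 4 as worked: o p k p o p p o p k p o
Stitch 7 in working order -> p

== STITCH ==
p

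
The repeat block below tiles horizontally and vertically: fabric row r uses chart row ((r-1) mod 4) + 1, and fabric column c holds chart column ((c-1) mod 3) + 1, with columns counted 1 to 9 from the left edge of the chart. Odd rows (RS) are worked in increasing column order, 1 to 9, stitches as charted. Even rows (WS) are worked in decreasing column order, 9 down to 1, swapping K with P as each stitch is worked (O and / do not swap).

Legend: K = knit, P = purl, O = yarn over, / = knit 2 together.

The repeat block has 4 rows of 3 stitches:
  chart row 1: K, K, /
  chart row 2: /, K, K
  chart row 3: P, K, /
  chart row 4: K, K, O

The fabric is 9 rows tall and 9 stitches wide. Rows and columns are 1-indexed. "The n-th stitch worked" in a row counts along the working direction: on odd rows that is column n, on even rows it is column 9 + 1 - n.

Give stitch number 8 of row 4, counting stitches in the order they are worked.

== STITCH ==
P

Derivation:
Row 4 uses chart row ((4-1) mod 4)+1 = 4. Row 4 is even, so WS.
Chart row 4 tiled across columns 1-9: K K O K K O K K O
WS row: flip the tiled sequence (start at column 9) and apply K<->P; O and / stay.
Row 4 as worked: O P P O P P O P P
Stitch 8 in working order -> P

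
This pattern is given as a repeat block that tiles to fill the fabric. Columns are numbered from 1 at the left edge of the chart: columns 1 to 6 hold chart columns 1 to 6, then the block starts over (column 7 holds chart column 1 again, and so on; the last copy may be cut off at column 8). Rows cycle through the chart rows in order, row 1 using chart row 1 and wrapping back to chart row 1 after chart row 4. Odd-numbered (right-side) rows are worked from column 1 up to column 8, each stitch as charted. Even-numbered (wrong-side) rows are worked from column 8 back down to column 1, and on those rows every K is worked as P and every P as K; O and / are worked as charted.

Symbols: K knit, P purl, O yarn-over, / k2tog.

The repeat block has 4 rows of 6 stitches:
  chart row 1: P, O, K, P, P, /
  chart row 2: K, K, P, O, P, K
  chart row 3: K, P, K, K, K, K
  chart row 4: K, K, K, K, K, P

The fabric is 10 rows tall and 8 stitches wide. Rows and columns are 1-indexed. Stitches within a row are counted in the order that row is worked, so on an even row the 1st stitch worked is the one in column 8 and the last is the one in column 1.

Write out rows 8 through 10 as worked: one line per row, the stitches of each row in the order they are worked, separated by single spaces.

Row 8: chart row 4, WS - tiled (columns 1-8): K K K K K P K K; work from column 8 back to 1 with K<->P swapped.
Row 9: chart row 1, RS - tile across columns 1-8 and work as-is.
Row 10: chart row 2, WS - tiled (columns 1-8): K K P O P K K K; work from column 8 back to 1 with K<->P swapped.

Rows as worked:
P P K P P P P P
P O K P P / P O
P P P K O K P P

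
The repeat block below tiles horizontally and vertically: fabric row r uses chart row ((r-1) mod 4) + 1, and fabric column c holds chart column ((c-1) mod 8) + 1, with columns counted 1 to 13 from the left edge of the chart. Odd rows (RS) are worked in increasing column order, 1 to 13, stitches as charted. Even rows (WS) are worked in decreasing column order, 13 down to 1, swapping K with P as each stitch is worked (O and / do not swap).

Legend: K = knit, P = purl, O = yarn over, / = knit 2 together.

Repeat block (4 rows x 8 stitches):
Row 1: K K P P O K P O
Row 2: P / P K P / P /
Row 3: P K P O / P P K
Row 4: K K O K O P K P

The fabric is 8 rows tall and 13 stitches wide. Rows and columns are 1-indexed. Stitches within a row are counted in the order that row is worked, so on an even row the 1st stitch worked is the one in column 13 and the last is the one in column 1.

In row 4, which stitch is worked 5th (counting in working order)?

For row 4: chart row = ((4-1) mod 4) + 1 = 4; this is a WS (even) row.
Chart row 4 tiled across columns 1-13: K K O K O P K P K K O K O
WS row: flip the tiled sequence (start at column 13) and apply K<->P; O and / stay.
Row 4 as worked: O P O P P K P K O P O P P
The 5th stitch worked is P.

Stitch:
P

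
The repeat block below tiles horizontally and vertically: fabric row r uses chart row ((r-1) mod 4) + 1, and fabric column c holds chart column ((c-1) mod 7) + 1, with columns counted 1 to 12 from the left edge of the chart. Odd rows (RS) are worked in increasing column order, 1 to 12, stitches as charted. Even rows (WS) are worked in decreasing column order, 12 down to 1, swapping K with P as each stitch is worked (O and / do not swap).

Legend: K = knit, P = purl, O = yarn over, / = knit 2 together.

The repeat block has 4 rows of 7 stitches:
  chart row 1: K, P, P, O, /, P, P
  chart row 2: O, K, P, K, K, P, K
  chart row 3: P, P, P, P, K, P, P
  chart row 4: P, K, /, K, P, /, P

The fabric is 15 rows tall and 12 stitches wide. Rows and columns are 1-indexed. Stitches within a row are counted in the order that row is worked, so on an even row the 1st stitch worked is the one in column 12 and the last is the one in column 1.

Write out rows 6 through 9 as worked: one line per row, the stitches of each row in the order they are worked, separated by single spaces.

Row 6: chart row 2, WS - tiled (columns 1-12): O K P K K P K O K P K K; work from column 12 back to 1 with K<->P swapped.
Row 7: chart row 3, RS - tile across columns 1-12 and work as-is.
Row 8: chart row 4, WS - tiled (columns 1-12): P K / K P / P P K / K P; work from column 12 back to 1 with K<->P swapped.
Row 9: chart row 1, RS - tile across columns 1-12 and work as-is.

Result:
P P K P O P K P P K P O
P P P P K P P P P P P K
K P / P K K / K P / P K
K P P O / P P K P P O /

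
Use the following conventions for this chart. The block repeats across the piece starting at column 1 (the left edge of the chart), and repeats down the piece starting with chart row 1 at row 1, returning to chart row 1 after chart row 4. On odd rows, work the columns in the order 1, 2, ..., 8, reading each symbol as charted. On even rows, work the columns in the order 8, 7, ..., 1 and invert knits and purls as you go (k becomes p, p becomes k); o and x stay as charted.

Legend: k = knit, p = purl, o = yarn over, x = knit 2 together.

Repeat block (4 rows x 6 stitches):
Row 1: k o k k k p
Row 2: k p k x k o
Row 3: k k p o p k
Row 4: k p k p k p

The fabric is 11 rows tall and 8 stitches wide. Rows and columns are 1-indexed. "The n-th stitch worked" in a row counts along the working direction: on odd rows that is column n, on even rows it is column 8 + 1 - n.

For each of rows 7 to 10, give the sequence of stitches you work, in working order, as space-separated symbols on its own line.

Row 7: chart row 3, RS - tile across columns 1-8 and work as-is.
Row 8: chart row 4, WS - tiled (columns 1-8): k p k p k p k p; work from column 8 back to 1 with k<->p swapped.
Row 9: chart row 1, RS - tile across columns 1-8 and work as-is.
Row 10: chart row 2, WS - tiled (columns 1-8): k p k x k o k p; work from column 8 back to 1 with k<->p swapped.

Rows as worked:
k k p o p k k k
k p k p k p k p
k o k k k p k o
k p o p x p k p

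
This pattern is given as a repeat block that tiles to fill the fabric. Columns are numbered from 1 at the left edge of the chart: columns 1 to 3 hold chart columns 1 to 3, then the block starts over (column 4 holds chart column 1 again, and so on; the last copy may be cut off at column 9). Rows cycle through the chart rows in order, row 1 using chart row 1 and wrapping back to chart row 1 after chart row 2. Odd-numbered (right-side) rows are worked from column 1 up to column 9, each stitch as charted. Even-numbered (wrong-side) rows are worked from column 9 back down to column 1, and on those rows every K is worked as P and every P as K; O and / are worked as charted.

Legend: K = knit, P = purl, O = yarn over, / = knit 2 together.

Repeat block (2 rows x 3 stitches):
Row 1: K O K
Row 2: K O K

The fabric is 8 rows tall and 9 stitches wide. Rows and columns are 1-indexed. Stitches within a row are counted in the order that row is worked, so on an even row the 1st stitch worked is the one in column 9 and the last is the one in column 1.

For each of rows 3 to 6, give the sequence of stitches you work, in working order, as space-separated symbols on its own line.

Row 3: chart row 1, RS - tile across columns 1-9 and work as-is.
Row 4: chart row 2, WS - tiled (columns 1-9): K O K K O K K O K; work from column 9 back to 1 with K<->P swapped.
Row 5: chart row 1, RS - tile across columns 1-9 and work as-is.
Row 6: chart row 2, WS - tiled (columns 1-9): K O K K O K K O K; work from column 9 back to 1 with K<->P swapped.

Result:
K O K K O K K O K
P O P P O P P O P
K O K K O K K O K
P O P P O P P O P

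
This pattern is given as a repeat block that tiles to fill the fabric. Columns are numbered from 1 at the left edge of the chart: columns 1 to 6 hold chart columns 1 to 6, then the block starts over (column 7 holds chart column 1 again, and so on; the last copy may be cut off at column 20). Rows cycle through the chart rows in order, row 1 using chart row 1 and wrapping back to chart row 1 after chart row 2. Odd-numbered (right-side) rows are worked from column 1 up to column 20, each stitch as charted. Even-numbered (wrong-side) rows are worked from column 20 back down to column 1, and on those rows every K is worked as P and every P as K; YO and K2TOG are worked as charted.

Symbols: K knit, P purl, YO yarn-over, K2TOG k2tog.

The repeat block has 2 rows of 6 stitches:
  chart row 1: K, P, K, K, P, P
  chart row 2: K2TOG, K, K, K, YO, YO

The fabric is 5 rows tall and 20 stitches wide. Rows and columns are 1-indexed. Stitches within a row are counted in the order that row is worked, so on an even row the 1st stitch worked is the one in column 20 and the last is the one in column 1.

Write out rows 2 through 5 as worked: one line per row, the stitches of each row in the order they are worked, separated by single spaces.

== ROWS AS WORKED ==
P K2TOG YO YO P P P K2TOG YO YO P P P K2TOG YO YO P P P K2TOG
K P K K P P K P K K P P K P K K P P K P
P K2TOG YO YO P P P K2TOG YO YO P P P K2TOG YO YO P P P K2TOG
K P K K P P K P K K P P K P K K P P K P

Derivation:
Row 2: chart row 2, WS - tiled (columns 1-20): K2TOG K K K YO YO K2TOG K K K YO YO K2TOG K K K YO YO K2TOG K; work from column 20 back to 1 with K<->P swapped.
Row 3: chart row 1, RS - tile across columns 1-20 and work as-is.
Row 4: chart row 2, WS - tiled (columns 1-20): K2TOG K K K YO YO K2TOG K K K YO YO K2TOG K K K YO YO K2TOG K; work from column 20 back to 1 with K<->P swapped.
Row 5: chart row 1, RS - tile across columns 1-20 and work as-is.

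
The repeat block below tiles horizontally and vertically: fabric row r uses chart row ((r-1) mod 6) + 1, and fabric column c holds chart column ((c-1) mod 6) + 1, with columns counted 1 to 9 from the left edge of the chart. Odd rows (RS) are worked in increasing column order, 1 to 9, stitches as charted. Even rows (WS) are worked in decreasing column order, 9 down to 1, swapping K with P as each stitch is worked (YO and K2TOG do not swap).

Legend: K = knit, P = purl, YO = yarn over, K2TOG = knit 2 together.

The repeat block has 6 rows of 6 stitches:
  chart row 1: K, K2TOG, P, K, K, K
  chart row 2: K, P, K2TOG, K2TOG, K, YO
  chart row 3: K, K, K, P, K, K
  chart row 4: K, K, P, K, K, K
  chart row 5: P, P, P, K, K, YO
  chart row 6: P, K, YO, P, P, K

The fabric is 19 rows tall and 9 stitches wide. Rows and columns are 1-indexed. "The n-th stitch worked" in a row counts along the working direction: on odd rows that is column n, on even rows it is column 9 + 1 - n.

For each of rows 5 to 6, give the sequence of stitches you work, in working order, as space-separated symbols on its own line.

Row 5: chart row 5, RS - tile across columns 1-9 and work as-is.
Row 6: chart row 6, WS - tiled (columns 1-9): P K YO P P K P K YO; work from column 9 back to 1 with K<->P swapped.

Rows as worked:
P P P K K YO P P P
YO P K P K K YO P K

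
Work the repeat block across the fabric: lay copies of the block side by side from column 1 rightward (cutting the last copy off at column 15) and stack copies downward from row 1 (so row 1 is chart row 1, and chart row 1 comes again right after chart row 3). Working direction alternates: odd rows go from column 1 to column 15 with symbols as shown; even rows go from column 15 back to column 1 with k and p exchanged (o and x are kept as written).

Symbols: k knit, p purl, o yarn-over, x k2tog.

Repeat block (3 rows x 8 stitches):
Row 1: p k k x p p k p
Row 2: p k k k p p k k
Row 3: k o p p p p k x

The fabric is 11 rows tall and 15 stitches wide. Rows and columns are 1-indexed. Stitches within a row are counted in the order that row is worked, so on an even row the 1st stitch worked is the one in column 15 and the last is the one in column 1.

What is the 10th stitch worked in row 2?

For row 2: chart row = ((2-1) mod 3) + 1 = 2; this is a WS (even) row.
Chart row 2 tiled across columns 1-15: p k k k p p k k p k k k p p k
WS row: flip the tiled sequence (start at column 15) and apply k<->p; o and x stay.
Row 2 as worked: p k k p p p k p p k k p p p k
Stitch 10 in working order -> k

== STITCH ==
k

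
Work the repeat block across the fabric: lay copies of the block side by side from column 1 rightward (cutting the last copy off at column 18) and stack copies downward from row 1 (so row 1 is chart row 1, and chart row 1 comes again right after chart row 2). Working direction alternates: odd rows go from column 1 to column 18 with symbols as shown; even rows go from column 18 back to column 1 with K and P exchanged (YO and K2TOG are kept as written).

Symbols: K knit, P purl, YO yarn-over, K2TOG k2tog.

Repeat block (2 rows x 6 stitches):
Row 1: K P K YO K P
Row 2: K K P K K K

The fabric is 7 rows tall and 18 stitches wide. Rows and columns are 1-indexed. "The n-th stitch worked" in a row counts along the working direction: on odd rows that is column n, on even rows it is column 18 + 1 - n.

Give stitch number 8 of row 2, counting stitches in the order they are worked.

Row 2: (2-1) mod 2 = 1, so use chart row 2. Even row -> WS.
Chart row 2 tiled across columns 1-18: K K P K K K K K P K K K K K P K K K
WS row: flip the tiled sequence (start at column 18) and apply K<->P; YO and K2TOG stay.
Row 2 as worked: P P P K P P P P P K P P P P P K P P
Counting 8 along the worked row gives P.

Result:
P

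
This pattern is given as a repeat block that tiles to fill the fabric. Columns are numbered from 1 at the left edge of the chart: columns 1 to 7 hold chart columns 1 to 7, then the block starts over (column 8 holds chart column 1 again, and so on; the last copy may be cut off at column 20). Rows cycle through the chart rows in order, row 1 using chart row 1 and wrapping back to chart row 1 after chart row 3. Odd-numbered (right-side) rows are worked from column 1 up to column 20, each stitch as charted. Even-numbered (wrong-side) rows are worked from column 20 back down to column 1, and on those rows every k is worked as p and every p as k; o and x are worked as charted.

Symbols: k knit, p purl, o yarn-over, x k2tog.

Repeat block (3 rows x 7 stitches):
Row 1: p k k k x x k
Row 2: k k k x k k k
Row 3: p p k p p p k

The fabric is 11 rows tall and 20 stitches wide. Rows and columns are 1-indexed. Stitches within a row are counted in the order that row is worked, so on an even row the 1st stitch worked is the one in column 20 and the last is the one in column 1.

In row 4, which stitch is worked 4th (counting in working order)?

== STITCH ==
p

Derivation:
For row 4: chart row = ((4-1) mod 3) + 1 = 1; this is a WS (even) row.
Chart row 1 tiled across columns 1-20: p k k k x x k p k k k x x k p k k k x x
WS: work from column 20 back to column 1 (reverse the tiled row), swapping k<->p (o and x unchanged).
Row 4 as worked: x x p p p k p x x p p p k p x x p p p k
The 4th stitch worked is p.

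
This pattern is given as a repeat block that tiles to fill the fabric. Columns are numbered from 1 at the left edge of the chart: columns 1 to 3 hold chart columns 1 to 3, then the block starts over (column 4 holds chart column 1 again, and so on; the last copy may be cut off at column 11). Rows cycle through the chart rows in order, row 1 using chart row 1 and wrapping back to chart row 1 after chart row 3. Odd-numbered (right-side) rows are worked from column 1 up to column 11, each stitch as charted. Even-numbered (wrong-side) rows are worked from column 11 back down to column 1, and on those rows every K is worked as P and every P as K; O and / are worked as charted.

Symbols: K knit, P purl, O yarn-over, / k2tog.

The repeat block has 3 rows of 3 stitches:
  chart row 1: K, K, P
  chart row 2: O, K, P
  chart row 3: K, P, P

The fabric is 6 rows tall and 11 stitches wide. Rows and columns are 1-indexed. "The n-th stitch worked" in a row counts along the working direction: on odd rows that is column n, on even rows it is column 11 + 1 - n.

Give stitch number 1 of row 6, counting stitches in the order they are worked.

Result:
K

Derivation:
Row 6: (6-1) mod 3 = 2, so use chart row 3. Even row -> WS.
Chart row 3 tiled across columns 1-11: K P P K P P K P P K P
WS row: flip the tiled sequence (start at column 11) and apply K<->P; O and / stay.
Row 6 as worked: K P K K P K K P K K P
Counting 1 along the worked row gives K.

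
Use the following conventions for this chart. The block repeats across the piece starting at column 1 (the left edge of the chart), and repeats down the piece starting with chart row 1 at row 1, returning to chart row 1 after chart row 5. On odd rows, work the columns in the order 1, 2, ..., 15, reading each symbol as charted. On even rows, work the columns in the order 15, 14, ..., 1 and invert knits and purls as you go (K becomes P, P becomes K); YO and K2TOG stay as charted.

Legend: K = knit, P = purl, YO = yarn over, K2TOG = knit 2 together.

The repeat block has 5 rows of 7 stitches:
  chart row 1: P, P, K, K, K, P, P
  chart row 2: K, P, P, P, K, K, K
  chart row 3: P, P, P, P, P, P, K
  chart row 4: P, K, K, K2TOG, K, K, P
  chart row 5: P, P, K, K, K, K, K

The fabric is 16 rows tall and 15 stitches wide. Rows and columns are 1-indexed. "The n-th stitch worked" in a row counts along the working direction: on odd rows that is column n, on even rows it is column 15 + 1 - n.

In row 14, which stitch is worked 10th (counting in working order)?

Result:
P

Derivation:
For row 14: chart row = ((14-1) mod 5) + 1 = 4; this is a WS (even) row.
Chart row 4 tiled across columns 1-15: P K K K2TOG K K P P K K K2TOG K K P P
WS: work from column 15 back to column 1 (reverse the tiled row), swapping K<->P (YO and K2TOG unchanged).
Row 14 as worked: K K P P K2TOG P P K K P P K2TOG P P K
Counting 10 along the worked row gives P.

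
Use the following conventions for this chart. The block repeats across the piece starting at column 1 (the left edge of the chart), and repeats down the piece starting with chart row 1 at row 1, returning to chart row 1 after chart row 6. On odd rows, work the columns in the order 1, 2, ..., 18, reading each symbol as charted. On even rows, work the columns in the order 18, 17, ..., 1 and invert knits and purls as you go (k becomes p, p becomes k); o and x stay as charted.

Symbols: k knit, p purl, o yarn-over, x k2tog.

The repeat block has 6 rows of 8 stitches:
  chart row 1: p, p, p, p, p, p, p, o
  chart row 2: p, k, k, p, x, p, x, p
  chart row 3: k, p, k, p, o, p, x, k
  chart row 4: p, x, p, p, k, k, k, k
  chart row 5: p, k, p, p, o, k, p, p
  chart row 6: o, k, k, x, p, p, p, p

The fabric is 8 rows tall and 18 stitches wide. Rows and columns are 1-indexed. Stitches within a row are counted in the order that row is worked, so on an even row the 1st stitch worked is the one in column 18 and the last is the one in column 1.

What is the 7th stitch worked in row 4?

Stitch:
k

Derivation:
Row 4: (4-1) mod 6 = 3, so use chart row 4. Even row -> WS.
Chart row 4 tiled across columns 1-18: p x p p k k k k p x p p k k k k p x
Wrong side: read the tiled row from column 18 down to 1 and exchange k with p (leave o, x).
Row 4 as worked: x k p p p p k k x k p p p p k k x k
The 7th stitch worked is k.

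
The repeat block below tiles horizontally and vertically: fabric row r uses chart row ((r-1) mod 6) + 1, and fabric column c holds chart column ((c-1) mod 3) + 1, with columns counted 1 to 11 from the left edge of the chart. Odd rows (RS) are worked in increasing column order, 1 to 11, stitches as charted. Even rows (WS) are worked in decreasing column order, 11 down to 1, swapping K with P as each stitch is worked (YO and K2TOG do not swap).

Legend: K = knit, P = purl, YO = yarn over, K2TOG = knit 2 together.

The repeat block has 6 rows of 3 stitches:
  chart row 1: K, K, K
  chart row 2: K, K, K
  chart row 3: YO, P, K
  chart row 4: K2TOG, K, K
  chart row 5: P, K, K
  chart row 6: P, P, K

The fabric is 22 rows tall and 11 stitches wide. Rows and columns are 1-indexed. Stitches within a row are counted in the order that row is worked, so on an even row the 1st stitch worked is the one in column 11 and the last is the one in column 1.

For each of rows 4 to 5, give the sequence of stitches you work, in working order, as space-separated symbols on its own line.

Rows as worked:
P K2TOG P P K2TOG P P K2TOG P P K2TOG
P K K P K K P K K P K

Derivation:
Row 4: chart row 4, WS - tiled (columns 1-11): K2TOG K K K2TOG K K K2TOG K K K2TOG K; work from column 11 back to 1 with K<->P swapped.
Row 5: chart row 5, RS - tile across columns 1-11 and work as-is.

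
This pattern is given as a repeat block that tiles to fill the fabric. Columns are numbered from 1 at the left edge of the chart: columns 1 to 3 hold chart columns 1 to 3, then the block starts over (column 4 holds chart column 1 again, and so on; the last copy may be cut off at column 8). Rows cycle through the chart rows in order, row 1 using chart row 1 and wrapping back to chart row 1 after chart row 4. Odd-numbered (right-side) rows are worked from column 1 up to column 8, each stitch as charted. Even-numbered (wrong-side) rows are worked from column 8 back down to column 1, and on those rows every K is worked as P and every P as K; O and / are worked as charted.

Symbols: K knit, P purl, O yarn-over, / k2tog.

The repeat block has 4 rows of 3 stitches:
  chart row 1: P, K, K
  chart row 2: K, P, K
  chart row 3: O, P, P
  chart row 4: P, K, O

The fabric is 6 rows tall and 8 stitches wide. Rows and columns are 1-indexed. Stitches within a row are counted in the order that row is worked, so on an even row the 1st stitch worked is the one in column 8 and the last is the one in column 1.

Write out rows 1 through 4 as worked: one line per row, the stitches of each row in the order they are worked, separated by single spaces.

Rows as worked:
P K K P K K P K
K P P K P P K P
O P P O P P O P
P K O P K O P K

Derivation:
Row 1: chart row 1, RS - tile across columns 1-8 and work as-is.
Row 2: chart row 2, WS - tiled (columns 1-8): K P K K P K K P; work from column 8 back to 1 with K<->P swapped.
Row 3: chart row 3, RS - tile across columns 1-8 and work as-is.
Row 4: chart row 4, WS - tiled (columns 1-8): P K O P K O P K; work from column 8 back to 1 with K<->P swapped.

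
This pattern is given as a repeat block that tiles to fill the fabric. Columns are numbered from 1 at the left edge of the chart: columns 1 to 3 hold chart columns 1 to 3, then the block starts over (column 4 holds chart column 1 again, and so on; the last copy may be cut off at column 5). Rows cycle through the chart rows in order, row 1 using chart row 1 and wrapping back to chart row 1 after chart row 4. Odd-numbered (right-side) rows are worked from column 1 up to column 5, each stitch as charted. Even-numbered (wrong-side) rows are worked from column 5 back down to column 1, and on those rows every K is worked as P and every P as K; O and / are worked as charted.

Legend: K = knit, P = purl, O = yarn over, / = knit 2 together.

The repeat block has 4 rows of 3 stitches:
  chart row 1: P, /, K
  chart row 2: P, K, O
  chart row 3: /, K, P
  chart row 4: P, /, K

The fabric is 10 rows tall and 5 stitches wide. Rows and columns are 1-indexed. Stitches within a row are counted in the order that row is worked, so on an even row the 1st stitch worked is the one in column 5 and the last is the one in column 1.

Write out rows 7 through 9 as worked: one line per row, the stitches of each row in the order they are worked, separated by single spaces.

== ROWS AS WORKED ==
/ K P / K
/ K P / K
P / K P /

Derivation:
Row 7: chart row 3, RS - tile across columns 1-5 and work as-is.
Row 8: chart row 4, WS - tiled (columns 1-5): P / K P /; work from column 5 back to 1 with K<->P swapped.
Row 9: chart row 1, RS - tile across columns 1-5 and work as-is.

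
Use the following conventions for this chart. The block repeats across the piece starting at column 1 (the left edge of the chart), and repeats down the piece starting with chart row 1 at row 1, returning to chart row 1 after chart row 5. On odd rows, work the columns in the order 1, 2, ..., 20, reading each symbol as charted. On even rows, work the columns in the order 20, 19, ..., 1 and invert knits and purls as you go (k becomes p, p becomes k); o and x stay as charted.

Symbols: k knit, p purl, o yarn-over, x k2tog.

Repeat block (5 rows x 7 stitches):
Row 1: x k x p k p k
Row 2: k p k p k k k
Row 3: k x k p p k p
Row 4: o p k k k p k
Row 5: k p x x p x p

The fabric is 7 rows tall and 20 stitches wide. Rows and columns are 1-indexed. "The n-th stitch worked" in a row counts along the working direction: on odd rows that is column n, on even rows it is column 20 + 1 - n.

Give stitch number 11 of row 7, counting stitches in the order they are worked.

Result:
p

Derivation:
Row 7 uses chart row ((7-1) mod 5)+1 = 2. Row 7 is odd, so RS.
Chart row 2 tiled across columns 1-20: k p k p k k k k p k p k k k k p k p k k
RS row: no reversal, no swap; stitch n worked = column n.
Stitch 11 in working order -> p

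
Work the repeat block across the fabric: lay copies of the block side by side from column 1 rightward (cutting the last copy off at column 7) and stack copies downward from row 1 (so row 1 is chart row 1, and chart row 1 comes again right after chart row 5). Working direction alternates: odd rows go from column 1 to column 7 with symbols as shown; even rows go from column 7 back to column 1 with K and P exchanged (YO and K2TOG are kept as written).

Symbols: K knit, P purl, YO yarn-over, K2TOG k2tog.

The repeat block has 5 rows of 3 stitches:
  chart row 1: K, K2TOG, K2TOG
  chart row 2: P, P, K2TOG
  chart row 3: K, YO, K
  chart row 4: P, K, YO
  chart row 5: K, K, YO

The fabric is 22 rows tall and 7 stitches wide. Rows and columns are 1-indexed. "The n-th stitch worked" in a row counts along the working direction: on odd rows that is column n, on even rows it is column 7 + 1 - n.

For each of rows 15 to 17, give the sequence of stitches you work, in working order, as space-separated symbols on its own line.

Row 15: chart row 5, RS - tile across columns 1-7 and work as-is.
Row 16: chart row 1, WS - tiled (columns 1-7): K K2TOG K2TOG K K2TOG K2TOG K; work from column 7 back to 1 with K<->P swapped.
Row 17: chart row 2, RS - tile across columns 1-7 and work as-is.

Result:
K K YO K K YO K
P K2TOG K2TOG P K2TOG K2TOG P
P P K2TOG P P K2TOG P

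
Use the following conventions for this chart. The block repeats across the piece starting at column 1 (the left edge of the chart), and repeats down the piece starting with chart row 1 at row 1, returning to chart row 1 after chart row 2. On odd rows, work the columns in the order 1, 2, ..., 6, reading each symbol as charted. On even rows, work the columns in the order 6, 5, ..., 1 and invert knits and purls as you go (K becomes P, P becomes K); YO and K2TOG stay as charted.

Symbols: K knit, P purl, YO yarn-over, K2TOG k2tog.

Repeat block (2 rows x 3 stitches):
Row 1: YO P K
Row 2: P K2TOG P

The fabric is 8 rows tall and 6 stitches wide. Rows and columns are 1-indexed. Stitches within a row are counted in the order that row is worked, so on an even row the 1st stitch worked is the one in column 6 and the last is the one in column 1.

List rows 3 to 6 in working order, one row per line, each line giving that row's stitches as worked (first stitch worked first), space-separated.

Row 3: chart row 1, RS - tile across columns 1-6 and work as-is.
Row 4: chart row 2, WS - tiled (columns 1-6): P K2TOG P P K2TOG P; work from column 6 back to 1 with K<->P swapped.
Row 5: chart row 1, RS - tile across columns 1-6 and work as-is.
Row 6: chart row 2, WS - tiled (columns 1-6): P K2TOG P P K2TOG P; work from column 6 back to 1 with K<->P swapped.

Result:
YO P K YO P K
K K2TOG K K K2TOG K
YO P K YO P K
K K2TOG K K K2TOG K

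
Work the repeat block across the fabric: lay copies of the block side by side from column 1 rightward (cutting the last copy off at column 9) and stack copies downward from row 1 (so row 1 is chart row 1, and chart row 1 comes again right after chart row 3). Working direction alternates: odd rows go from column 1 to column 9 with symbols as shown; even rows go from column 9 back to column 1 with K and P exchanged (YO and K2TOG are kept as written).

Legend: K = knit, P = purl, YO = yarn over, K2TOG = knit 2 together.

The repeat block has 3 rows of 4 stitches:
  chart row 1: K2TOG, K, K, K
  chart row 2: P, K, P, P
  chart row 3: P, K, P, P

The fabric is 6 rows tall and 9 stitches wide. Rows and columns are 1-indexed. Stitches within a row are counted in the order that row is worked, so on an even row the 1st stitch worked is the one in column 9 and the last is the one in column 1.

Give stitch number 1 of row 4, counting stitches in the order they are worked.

Row 4 uses chart row ((4-1) mod 3)+1 = 1. Row 4 is even, so WS.
Chart row 1 tiled across columns 1-9: K2TOG K K K K2TOG K K K K2TOG
Wrong side: read the tiled row from column 9 down to 1 and exchange K with P (leave YO, K2TOG).
Row 4 as worked: K2TOG P P P K2TOG P P P K2TOG
The 1st stitch worked is K2TOG.

Result:
K2TOG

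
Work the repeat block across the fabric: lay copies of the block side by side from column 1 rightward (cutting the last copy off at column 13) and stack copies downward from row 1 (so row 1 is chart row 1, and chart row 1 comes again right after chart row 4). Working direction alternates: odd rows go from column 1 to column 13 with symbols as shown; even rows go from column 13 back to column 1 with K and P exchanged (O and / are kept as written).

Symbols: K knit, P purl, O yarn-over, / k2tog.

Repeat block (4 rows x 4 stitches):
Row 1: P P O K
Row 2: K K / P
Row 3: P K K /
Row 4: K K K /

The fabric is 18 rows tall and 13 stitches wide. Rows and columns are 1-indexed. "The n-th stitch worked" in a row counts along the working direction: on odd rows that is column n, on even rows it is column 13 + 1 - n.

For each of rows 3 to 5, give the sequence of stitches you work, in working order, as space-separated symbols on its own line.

Row 3: chart row 3, RS - tile across columns 1-13 and work as-is.
Row 4: chart row 4, WS - tiled (columns 1-13): K K K / K K K / K K K / K; work from column 13 back to 1 with K<->P swapped.
Row 5: chart row 1, RS - tile across columns 1-13 and work as-is.

Result:
P K K / P K K / P K K / P
P / P P P / P P P / P P P
P P O K P P O K P P O K P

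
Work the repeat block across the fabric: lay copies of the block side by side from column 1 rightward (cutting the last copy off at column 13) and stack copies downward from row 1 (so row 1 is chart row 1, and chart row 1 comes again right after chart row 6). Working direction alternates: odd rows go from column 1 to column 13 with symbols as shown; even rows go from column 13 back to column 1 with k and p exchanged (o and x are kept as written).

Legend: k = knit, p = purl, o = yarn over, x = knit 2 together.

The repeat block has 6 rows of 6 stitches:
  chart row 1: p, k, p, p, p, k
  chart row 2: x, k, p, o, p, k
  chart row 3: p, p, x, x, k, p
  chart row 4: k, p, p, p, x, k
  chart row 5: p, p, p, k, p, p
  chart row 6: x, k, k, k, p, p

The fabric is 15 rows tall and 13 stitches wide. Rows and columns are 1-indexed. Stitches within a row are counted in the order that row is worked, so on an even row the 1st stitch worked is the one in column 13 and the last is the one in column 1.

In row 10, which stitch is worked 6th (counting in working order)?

Stitch:
k

Derivation:
Row 10: (10-1) mod 6 = 3, so use chart row 4. Even row -> WS.
Chart row 4 tiled across columns 1-13: k p p p x k k p p p x k k
Wrong side: read the tiled row from column 13 down to 1 and exchange k with p (leave o, x).
Row 10 as worked: p p x k k k p p x k k k p
Stitch 6 in working order -> k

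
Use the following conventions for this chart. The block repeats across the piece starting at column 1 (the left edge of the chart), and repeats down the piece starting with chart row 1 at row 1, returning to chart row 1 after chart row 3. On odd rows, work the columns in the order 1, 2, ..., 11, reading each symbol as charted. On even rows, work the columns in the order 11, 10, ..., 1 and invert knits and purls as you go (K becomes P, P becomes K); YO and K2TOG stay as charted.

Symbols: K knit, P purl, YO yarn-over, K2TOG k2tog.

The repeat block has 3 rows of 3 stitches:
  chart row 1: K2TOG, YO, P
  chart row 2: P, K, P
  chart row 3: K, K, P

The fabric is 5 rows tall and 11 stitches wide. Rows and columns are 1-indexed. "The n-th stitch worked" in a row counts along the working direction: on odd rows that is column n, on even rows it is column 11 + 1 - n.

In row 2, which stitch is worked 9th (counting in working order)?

== STITCH ==
K

Derivation:
Row 2: (2-1) mod 3 = 1, so use chart row 2. Even row -> WS.
Chart row 2 tiled across columns 1-11: P K P P K P P K P P K
Wrong side: read the tiled row from column 11 down to 1 and exchange K with P (leave YO, K2TOG).
Row 2 as worked: P K K P K K P K K P K
The 9th stitch worked is K.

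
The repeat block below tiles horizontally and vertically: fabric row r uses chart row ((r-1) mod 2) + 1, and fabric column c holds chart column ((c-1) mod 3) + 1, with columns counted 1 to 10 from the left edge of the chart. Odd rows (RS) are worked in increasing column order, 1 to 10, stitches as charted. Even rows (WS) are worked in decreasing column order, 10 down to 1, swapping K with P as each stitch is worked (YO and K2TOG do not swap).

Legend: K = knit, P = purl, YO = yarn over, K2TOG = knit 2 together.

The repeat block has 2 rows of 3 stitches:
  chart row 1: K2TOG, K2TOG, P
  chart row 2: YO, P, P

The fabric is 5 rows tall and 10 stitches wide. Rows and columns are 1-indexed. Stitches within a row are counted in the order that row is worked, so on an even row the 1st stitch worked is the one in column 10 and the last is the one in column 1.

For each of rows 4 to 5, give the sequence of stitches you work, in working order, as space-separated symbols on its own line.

Result:
YO K K YO K K YO K K YO
K2TOG K2TOG P K2TOG K2TOG P K2TOG K2TOG P K2TOG

Derivation:
Row 4: chart row 2, WS - tiled (columns 1-10): YO P P YO P P YO P P YO; work from column 10 back to 1 with K<->P swapped.
Row 5: chart row 1, RS - tile across columns 1-10 and work as-is.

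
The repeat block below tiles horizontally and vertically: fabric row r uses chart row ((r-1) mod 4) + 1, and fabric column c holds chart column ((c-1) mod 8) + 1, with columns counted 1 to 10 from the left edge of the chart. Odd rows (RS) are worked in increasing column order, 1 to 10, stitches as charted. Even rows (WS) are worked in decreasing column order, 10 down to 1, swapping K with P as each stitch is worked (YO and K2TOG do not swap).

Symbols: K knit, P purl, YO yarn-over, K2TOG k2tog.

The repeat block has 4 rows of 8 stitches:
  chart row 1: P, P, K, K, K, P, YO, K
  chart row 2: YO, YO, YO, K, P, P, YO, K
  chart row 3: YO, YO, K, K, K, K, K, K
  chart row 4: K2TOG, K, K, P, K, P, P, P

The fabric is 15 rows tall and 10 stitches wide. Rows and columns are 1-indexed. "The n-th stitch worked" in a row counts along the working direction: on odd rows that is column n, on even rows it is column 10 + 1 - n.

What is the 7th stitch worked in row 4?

For row 4: chart row = ((4-1) mod 4) + 1 = 4; this is a WS (even) row.
Chart row 4 tiled across columns 1-10: K2TOG K K P K P P P K2TOG K
Wrong side: read the tiled row from column 10 down to 1 and exchange K with P (leave YO, K2TOG).
Row 4 as worked: P K2TOG K K K P K P P K2TOG
Stitch 7 in working order -> K

== STITCH ==
K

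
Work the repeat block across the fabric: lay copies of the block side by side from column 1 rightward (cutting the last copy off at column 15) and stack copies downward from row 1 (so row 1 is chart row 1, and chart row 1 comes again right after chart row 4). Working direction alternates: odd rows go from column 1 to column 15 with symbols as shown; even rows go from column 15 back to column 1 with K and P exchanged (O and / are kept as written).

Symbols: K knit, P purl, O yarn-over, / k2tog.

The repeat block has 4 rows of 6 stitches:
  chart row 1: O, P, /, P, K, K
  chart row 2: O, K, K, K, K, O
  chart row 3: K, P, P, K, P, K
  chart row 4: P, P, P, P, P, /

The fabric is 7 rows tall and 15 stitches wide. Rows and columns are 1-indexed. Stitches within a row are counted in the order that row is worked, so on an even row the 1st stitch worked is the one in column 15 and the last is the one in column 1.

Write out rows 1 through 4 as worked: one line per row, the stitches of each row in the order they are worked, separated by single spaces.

Row 1: chart row 1, RS - tile across columns 1-15 and work as-is.
Row 2: chart row 2, WS - tiled (columns 1-15): O K K K K O O K K K K O O K K; work from column 15 back to 1 with K<->P swapped.
Row 3: chart row 3, RS - tile across columns 1-15 and work as-is.
Row 4: chart row 4, WS - tiled (columns 1-15): P P P P P / P P P P P / P P P; work from column 15 back to 1 with K<->P swapped.

Result:
O P / P K K O P / P K K O P /
P P O O P P P P O O P P P P O
K P P K P K K P P K P K K P P
K K K / K K K K K / K K K K K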